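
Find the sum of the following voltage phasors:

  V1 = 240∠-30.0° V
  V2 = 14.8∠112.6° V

Step 1 — Convert each phasor to rectangular form:
  V1 = 240·(cos(-30.0°) + j·sin(-30.0°)) = 207.8 - j120 V
  V2 = 14.8·(cos(112.6°) + j·sin(112.6°)) = -5.688 + j13.66 V
Step 2 — Sum components: V_total = 202.2 - j106.3 V.
Step 3 — Convert to polar: |V_total| = 228.4 V, ∠V_total = -27.7°.

V_total = 228.4∠-27.7° V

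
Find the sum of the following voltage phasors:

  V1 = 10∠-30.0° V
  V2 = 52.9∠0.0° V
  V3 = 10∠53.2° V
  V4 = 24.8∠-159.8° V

Step 1 — Convert each phasor to rectangular form:
  V1 = 10·(cos(-30.0°) + j·sin(-30.0°)) = 8.66 - j5 V
  V2 = 52.9·(cos(0.0°) + j·sin(0.0°)) = 52.9 V
  V3 = 10·(cos(53.2°) + j·sin(53.2°)) = 5.99 + j8.007 V
  V4 = 24.8·(cos(-159.8°) + j·sin(-159.8°)) = -23.27 - j8.563 V
Step 2 — Sum components: V_total = 44.28 - j5.556 V.
Step 3 — Convert to polar: |V_total| = 44.62 V, ∠V_total = -7.2°.

V_total = 44.62∠-7.2° V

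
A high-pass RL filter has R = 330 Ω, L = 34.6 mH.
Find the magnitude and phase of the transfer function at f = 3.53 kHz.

Step 1 — Angular frequency: ω = 2π·3530 = 2.218e+04 rad/s.
Step 2 — Transfer function: H(jω) = jωL/(R + jωL).
Step 3 — Numerator jωL = j·767.4; denominator R + jωL = 330 + j767.4.
Step 4 — H = 0.8439 + j0.3629.
Step 5 — Magnitude: |H| = 0.9187 (-0.7 dB); phase: φ = 23.3°.

|H| = 0.9187 (-0.7 dB), φ = 23.3°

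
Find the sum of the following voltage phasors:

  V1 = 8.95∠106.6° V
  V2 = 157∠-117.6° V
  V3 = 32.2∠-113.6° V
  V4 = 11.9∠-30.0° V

Step 1 — Convert each phasor to rectangular form:
  V1 = 8.95·(cos(106.6°) + j·sin(106.6°)) = -2.557 + j8.577 V
  V2 = 157·(cos(-117.6°) + j·sin(-117.6°)) = -72.74 - j139.1 V
  V3 = 32.2·(cos(-113.6°) + j·sin(-113.6°)) = -12.89 - j29.51 V
  V4 = 11.9·(cos(-30.0°) + j·sin(-30.0°)) = 10.31 - j5.95 V
Step 2 — Sum components: V_total = -77.88 - j166 V.
Step 3 — Convert to polar: |V_total| = 183.4 V, ∠V_total = -115.1°.

V_total = 183.4∠-115.1° V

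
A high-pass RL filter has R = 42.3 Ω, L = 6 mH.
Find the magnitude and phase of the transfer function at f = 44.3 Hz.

Step 1 — Angular frequency: ω = 2π·44.3 = 278.3 rad/s.
Step 2 — Transfer function: H(jω) = jωL/(R + jωL).
Step 3 — Numerator jωL = j·1.67; denominator R + jωL = 42.3 + j1.67.
Step 4 — H = 0.001556 + j0.03942.
Step 5 — Magnitude: |H| = 0.03945 (-28.1 dB); phase: φ = 87.7°.

|H| = 0.03945 (-28.1 dB), φ = 87.7°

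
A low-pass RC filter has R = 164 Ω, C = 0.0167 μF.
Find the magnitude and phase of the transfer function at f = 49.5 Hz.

Step 1 — Angular frequency: ω = 2π·49.5 = 311 rad/s.
Step 2 — Transfer function: H(jω) = 1/(1 + jωRC).
Step 3 — Denominator: 1 + jωRC = 1 + j·311·164·1.67e-08 = 1 + j0.0008518.
Step 4 — H = 1 - j0.0008518.
Step 5 — Magnitude: |H| = 1 (-0.0 dB); phase: φ = -0.0°.

|H| = 1 (-0.0 dB), φ = -0.0°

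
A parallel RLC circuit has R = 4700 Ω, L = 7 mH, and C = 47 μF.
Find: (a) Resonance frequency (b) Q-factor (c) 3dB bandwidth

Step 1 — Resonance: ω₀ = 1/√(LC) = 1/√(0.007·4.7e-05) = 1743 rad/s.
Step 2 — f₀ = ω₀/(2π) = 277.5 Hz.
Step 3 — Parallel Q: Q = R/(ω₀L) = 4700/(1743·0.007) = 385.1.
Step 4 — Bandwidth: Δω = ω₀/Q = 4.527 rad/s; BW = Δω/(2π) = 0.7205 Hz.

(a) f₀ = 277.5 Hz  (b) Q = 385.1  (c) BW = 0.7205 Hz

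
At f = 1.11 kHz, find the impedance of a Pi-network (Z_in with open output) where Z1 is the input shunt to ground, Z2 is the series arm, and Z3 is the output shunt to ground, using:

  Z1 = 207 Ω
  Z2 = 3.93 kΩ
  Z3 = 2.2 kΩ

Step 1 — Angular frequency: ω = 2π·f = 2π·1110 = 6974 rad/s.
Step 2 — Component impedances:
  Z1: Z = R = 207 Ω
  Z2: Z = R = 3930 Ω
  Z3: Z = R = 2200 Ω
Step 3 — With open output, the series arm Z2 and the output shunt Z3 appear in series to ground: Z2 + Z3 = 6130 Ω.
Step 4 — Parallel with input shunt Z1: Z_in = Z1 || (Z2 + Z3) = 200.2 Ω = 200.2∠0.0° Ω.

Z = 200.2 Ω = 200.2∠0.0° Ω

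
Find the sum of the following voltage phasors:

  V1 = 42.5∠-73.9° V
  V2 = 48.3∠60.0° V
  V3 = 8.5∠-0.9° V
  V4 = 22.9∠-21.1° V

Step 1 — Convert each phasor to rectangular form:
  V1 = 42.5·(cos(-73.9°) + j·sin(-73.9°)) = 11.79 - j40.83 V
  V2 = 48.3·(cos(60.0°) + j·sin(60.0°)) = 24.15 + j41.83 V
  V3 = 8.5·(cos(-0.9°) + j·sin(-0.9°)) = 8.499 - j0.1335 V
  V4 = 22.9·(cos(-21.1°) + j·sin(-21.1°)) = 21.36 - j8.244 V
Step 2 — Sum components: V_total = 65.8 - j7.382 V.
Step 3 — Convert to polar: |V_total| = 66.21 V, ∠V_total = -6.4°.

V_total = 66.21∠-6.4° V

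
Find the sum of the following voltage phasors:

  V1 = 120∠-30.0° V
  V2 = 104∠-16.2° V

Step 1 — Convert each phasor to rectangular form:
  V1 = 120·(cos(-30.0°) + j·sin(-30.0°)) = 103.9 - j60 V
  V2 = 104·(cos(-16.2°) + j·sin(-16.2°)) = 99.87 - j29.02 V
Step 2 — Sum components: V_total = 203.8 - j89.02 V.
Step 3 — Convert to polar: |V_total| = 222.4 V, ∠V_total = -23.6°.

V_total = 222.4∠-23.6° V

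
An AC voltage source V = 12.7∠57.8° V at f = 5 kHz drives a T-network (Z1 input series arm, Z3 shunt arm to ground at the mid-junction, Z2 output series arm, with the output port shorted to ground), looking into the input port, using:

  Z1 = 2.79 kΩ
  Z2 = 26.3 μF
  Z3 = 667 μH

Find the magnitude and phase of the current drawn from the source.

Step 1 — Angular frequency: ω = 2π·f = 2π·5000 = 3.142e+04 rad/s.
Step 2 — Component impedances:
  Z1: Z = R = 2790 Ω
  Z2: Z = 1/(jωC) = -j/(ω·C) = 0 - j1.21 Ω
  Z3: Z = jωL = j·3.142e+04·0.000667 = 0 + j20.95 Ω
Step 3 — With the output port shorted to ground, the output series arm Z2 runs from the junction to ground; the shunt arm Z3 also runs from the junction to ground. They appear in parallel: Z3 || Z2 = 0 - j1.284 Ω.
Step 4 — Series with input arm Z1: Z_in = Z1 + (Z3 || Z2) = 2790 - j1.284 Ω = 2790∠-0.0° Ω.
Step 5 — Source phasor: V = 12.7∠57.8° V = 6.768 + j10.75 V.
Step 6 — Ohm's law: I = V / Z_total = (6.768 + j10.75) / (2790 - j1.284) = 0.002424 + j0.003853 A.
Step 7 — Convert to polar: |I| = 0.004552 A, ∠I = 57.8°.

I = 0.004552∠57.8° A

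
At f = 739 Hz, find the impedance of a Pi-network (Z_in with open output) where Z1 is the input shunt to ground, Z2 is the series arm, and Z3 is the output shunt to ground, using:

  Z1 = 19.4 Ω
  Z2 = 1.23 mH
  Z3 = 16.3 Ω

Step 1 — Angular frequency: ω = 2π·f = 2π·739 = 4643 rad/s.
Step 2 — Component impedances:
  Z1: Z = R = 19.4 Ω
  Z2: Z = jωL = j·4643·0.00123 = 0 + j5.711 Ω
  Z3: Z = R = 16.3 Ω
Step 3 — With open output, the series arm Z2 and the output shunt Z3 appear in series to ground: Z2 + Z3 = 16.3 + j5.711 Ω.
Step 4 — Parallel with input shunt Z1: Z_in = Z1 || (Z2 + Z3) = 9.121 + j1.644 Ω = 9.268∠10.2° Ω.

Z = 9.121 + j1.644 Ω = 9.268∠10.2° Ω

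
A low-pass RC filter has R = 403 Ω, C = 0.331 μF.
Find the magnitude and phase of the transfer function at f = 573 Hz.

Step 1 — Angular frequency: ω = 2π·573 = 3600 rad/s.
Step 2 — Transfer function: H(jω) = 1/(1 + jωRC).
Step 3 — Denominator: 1 + jωRC = 1 + j·3600·403·3.31e-07 = 1 + j0.4803.
Step 4 — H = 0.8126 - j0.3902.
Step 5 — Magnitude: |H| = 0.9014 (-0.9 dB); phase: φ = -25.7°.

|H| = 0.9014 (-0.9 dB), φ = -25.7°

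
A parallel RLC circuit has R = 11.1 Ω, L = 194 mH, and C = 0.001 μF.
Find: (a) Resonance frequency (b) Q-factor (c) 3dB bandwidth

Step 1 — Resonance: ω₀ = 1/√(LC) = 1/√(0.194·1e-09) = 7.18e+04 rad/s.
Step 2 — f₀ = ω₀/(2π) = 1.143e+04 Hz.
Step 3 — Parallel Q: Q = R/(ω₀L) = 11.1/(7.18e+04·0.194) = 0.0007969.
Step 4 — Bandwidth: Δω = ω₀/Q = 9.009e+07 rad/s; BW = Δω/(2π) = 1.434e+07 Hz.

(a) f₀ = 1.143e+04 Hz  (b) Q = 0.0007969  (c) BW = 1.434e+07 Hz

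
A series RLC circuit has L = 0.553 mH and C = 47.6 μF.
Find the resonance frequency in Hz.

Step 1 — Resonance condition Im(Z)=0 gives ω₀ = 1/√(LC).
Step 2 — ω₀ = 1/√(0.000553·4.76e-05) = 6164 rad/s.
Step 3 — f₀ = ω₀/(2π) = 981 Hz.

f₀ = 981 Hz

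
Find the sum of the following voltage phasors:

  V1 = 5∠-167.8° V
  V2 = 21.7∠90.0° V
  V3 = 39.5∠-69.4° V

Step 1 — Convert each phasor to rectangular form:
  V1 = 5·(cos(-167.8°) + j·sin(-167.8°)) = -4.887 - j1.057 V
  V2 = 21.7·(cos(90.0°) + j·sin(90.0°)) = 0 + j21.7 V
  V3 = 39.5·(cos(-69.4°) + j·sin(-69.4°)) = 13.9 - j36.97 V
Step 2 — Sum components: V_total = 9.011 - j16.33 V.
Step 3 — Convert to polar: |V_total| = 18.65 V, ∠V_total = -61.1°.

V_total = 18.65∠-61.1° V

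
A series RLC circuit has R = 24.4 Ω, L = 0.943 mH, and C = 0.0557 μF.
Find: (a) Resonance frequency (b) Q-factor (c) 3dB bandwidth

Step 1 — Resonance condition Im(Z)=0 gives ω₀ = 1/√(LC).
Step 2 — ω₀ = 1/√(0.000943·5.57e-08) = 1.38e+05 rad/s.
Step 3 — f₀ = ω₀/(2π) = 2.196e+04 Hz.
Step 4 — Series Q: Q = ω₀L/R = 1.38e+05·0.000943/24.4 = 5.333.
Step 5 — 3dB bandwidth: Δω = ω₀/Q = 2.587e+04 rad/s; BW = Δω/(2π) = 4118 Hz.

(a) f₀ = 2.196e+04 Hz  (b) Q = 5.333  (c) BW = 4118 Hz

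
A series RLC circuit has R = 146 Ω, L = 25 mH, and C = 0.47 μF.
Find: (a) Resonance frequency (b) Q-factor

Step 1 — Resonance condition Im(Z)=0 gives ω₀ = 1/√(LC).
Step 2 — ω₀ = 1/√(0.025·4.7e-07) = 9225 rad/s.
Step 3 — f₀ = ω₀/(2π) = 1468 Hz.
Step 4 — Series Q: Q = ω₀L/R = 9225·0.025/146 = 1.58.

(a) f₀ = 1468 Hz  (b) Q = 1.58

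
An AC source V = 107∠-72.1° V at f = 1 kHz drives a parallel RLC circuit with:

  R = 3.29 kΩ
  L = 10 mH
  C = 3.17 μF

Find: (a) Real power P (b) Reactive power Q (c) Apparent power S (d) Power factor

Step 1 — Angular frequency: ω = 2π·f = 2π·1000 = 6283 rad/s.
Step 2 — Component impedances:
  R: Z = R = 3290 Ω
  L: Z = jωL = j·6283·0.01 = 0 + j62.83 Ω
  C: Z = 1/(jωC) = -j/(ω·C) = 0 - j50.21 Ω
Step 3 — Parallel combination: 1/Z_total = 1/R + 1/L + 1/C; Z_total = 18.87 - j248.4 Ω = 249.1∠-85.7° Ω.
Step 4 — Source phasor: V = 107∠-72.1° V = 32.89 - j101.8 V.
Step 5 — Current: I = V / Z = 0.4175 + j0.1007 A = 0.4295∠13.6° A.
Step 6 — Complex power: S = V·I* = 3.48 - j45.82 VA.
Step 7 — Real power: P = Re(S) = 3.48 W.
Step 8 — Reactive power: Q = Im(S) = -45.82 VAR.
Step 9 — Apparent power: |S| = 45.95 VA.
Step 10 — Power factor: PF = P/|S| = 0.07573 (leading).

(a) P = 3.48 W  (b) Q = -45.82 VAR  (c) S = 45.95 VA  (d) PF = 0.07573 (leading)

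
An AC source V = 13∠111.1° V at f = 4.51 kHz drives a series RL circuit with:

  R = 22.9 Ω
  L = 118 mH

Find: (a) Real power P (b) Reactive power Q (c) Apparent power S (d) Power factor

Step 1 — Angular frequency: ω = 2π·f = 2π·4510 = 2.834e+04 rad/s.
Step 2 — Component impedances:
  R: Z = R = 22.9 Ω
  L: Z = jωL = j·2.834e+04·0.118 = 0 + j3344 Ω
Step 3 — Series combination: Z_total = R + L = 22.9 + j3344 Ω = 3344∠89.6° Ω.
Step 4 — Source phasor: V = 13∠111.1° V = -4.68 + j12.13 V.
Step 5 — Current: I = V / Z = 0.003617 + j0.001424 A = 0.003888∠21.5° A.
Step 6 — Complex power: S = V·I* = 0.0003461 + j0.05054 VA.
Step 7 — Real power: P = Re(S) = 0.0003461 W.
Step 8 — Reactive power: Q = Im(S) = 0.05054 VAR.
Step 9 — Apparent power: |S| = 0.05054 VA.
Step 10 — Power factor: PF = P/|S| = 0.006848 (lagging).

(a) P = 0.0003461 W  (b) Q = 0.05054 VAR  (c) S = 0.05054 VA  (d) PF = 0.006848 (lagging)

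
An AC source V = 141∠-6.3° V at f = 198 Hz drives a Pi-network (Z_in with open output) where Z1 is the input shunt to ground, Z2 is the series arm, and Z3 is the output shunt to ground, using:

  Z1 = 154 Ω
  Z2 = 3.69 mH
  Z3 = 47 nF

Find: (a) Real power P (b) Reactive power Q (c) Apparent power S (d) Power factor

Step 1 — Angular frequency: ω = 2π·f = 2π·198 = 1244 rad/s.
Step 2 — Component impedances:
  Z1: Z = R = 154 Ω
  Z2: Z = jωL = j·1244·0.00369 = 0 + j4.591 Ω
  Z3: Z = 1/(jωC) = -j/(ω·C) = 0 - j1.71e+04 Ω
Step 3 — With open output, the series arm Z2 and the output shunt Z3 appear in series to ground: Z2 + Z3 = 0 - j1.71e+04 Ω.
Step 4 — Parallel with input shunt Z1: Z_in = Z1 || (Z2 + Z3) = 154 - j1.387 Ω = 154∠-0.5° Ω.
Step 5 — Source phasor: V = 141∠-6.3° V = 140.1 - j15.47 V.
Step 6 — Current: I = V / Z = 0.911 - j0.09227 A = 0.9156∠-5.8° A.
Step 7 — Complex power: S = V·I* = 129.1 - j1.163 VA.
Step 8 — Real power: P = Re(S) = 129.1 W.
Step 9 — Reactive power: Q = Im(S) = -1.163 VAR.
Step 10 — Apparent power: |S| = 129.1 VA.
Step 11 — Power factor: PF = P/|S| = 1 (leading).

(a) P = 129.1 W  (b) Q = -1.163 VAR  (c) S = 129.1 VA  (d) PF = 1 (leading)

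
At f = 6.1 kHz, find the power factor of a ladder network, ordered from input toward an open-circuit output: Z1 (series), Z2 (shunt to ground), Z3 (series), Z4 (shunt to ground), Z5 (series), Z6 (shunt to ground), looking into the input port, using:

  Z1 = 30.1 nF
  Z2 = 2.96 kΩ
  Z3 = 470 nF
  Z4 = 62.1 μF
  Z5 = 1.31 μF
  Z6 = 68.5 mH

Step 1 — Angular frequency: ω = 2π·f = 2π·6100 = 3.833e+04 rad/s.
Step 2 — Component impedances:
  Z1: Z = 1/(jωC) = -j/(ω·C) = 0 - j866.8 Ω
  Z2: Z = R = 2960 Ω
  Z3: Z = 1/(jωC) = -j/(ω·C) = 0 - j55.51 Ω
  Z4: Z = 1/(jωC) = -j/(ω·C) = 0 - j0.4201 Ω
  Z5: Z = 1/(jωC) = -j/(ω·C) = 0 - j19.92 Ω
  Z6: Z = jωL = j·3.833e+04·0.0685 = 0 + j2625 Ω
Step 3 — Ladder network (open output): work backward from the far end, alternating series and parallel combinations. Z_in = 1.057 - j922.7 Ω = 922.7∠-89.9° Ω.
Step 4 — Power factor: PF = cos(φ) = Re(Z)/|Z| = 1.0565/922.72 = 0.001145.
Step 5 — Type: Im(Z) = -922.7 ⇒ leading (phase φ = -89.9°).

PF = 0.001145 (leading, φ = -89.9°)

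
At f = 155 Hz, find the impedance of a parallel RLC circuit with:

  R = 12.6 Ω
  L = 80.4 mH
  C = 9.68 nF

Step 1 — Angular frequency: ω = 2π·f = 2π·155 = 973.9 rad/s.
Step 2 — Component impedances:
  R: Z = R = 12.6 Ω
  L: Z = jωL = j·973.9·0.0804 = 0 + j78.3 Ω
  C: Z = 1/(jωC) = -j/(ω·C) = 0 - j1.061e+05 Ω
Step 3 — Parallel combination: 1/Z_total = 1/R + 1/L + 1/C; Z_total = 12.28 + j1.975 Ω = 12.44∠9.1° Ω.

Z = 12.28 + j1.975 Ω = 12.44∠9.1° Ω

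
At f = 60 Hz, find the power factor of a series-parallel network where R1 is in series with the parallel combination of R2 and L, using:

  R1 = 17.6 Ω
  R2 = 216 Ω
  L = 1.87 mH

Step 1 — Angular frequency: ω = 2π·f = 2π·60 = 377 rad/s.
Step 2 — Component impedances:
  R1: Z = R = 17.6 Ω
  R2: Z = R = 216 Ω
  L: Z = jωL = j·377·0.00187 = 0 + j0.705 Ω
Step 3 — Parallel branch: R2 || L = 1/(1/R2 + 1/L) = 0.002301 + j0.705 Ω.
Step 4 — Series with R1: Z_total = R1 + (R2 || L) = 17.6 + j0.705 Ω = 17.62∠2.3° Ω.
Step 5 — Power factor: PF = cos(φ) = Re(Z)/|Z| = 17.602/17.616 = 0.9992.
Step 6 — Type: Im(Z) = 0.705 ⇒ lagging (phase φ = 2.3°).

PF = 0.9992 (lagging, φ = 2.3°)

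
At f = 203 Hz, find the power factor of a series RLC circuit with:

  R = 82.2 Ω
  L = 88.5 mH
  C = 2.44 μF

Step 1 — Angular frequency: ω = 2π·f = 2π·203 = 1275 rad/s.
Step 2 — Component impedances:
  R: Z = R = 82.2 Ω
  L: Z = jωL = j·1275·0.0885 = 0 + j112.9 Ω
  C: Z = 1/(jωC) = -j/(ω·C) = 0 - j321.3 Ω
Step 3 — Series combination: Z_total = R + L + C = 82.2 - j208.4 Ω = 224.1∠-68.5° Ω.
Step 4 — Power factor: PF = cos(φ) = Re(Z)/|Z| = 82.2/224.06 = 0.3669.
Step 5 — Type: Im(Z) = -208.4 ⇒ leading (phase φ = -68.5°).

PF = 0.3669 (leading, φ = -68.5°)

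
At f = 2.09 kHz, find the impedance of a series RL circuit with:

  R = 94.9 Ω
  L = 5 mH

Step 1 — Angular frequency: ω = 2π·f = 2π·2090 = 1.313e+04 rad/s.
Step 2 — Component impedances:
  R: Z = R = 94.9 Ω
  L: Z = jωL = j·1.313e+04·0.005 = 0 + j65.66 Ω
Step 3 — Series combination: Z_total = R + L = 94.9 + j65.66 Ω = 115.4∠34.7° Ω.

Z = 94.9 + j65.66 Ω = 115.4∠34.7° Ω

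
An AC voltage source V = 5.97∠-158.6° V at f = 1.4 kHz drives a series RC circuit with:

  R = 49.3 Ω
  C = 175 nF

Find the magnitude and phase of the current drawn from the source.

Step 1 — Angular frequency: ω = 2π·f = 2π·1400 = 8796 rad/s.
Step 2 — Component impedances:
  R: Z = R = 49.3 Ω
  C: Z = 1/(jωC) = -j/(ω·C) = 0 - j649.6 Ω
Step 3 — Series combination: Z_total = R + C = 49.3 - j649.6 Ω = 651.5∠-85.7° Ω.
Step 4 — Source phasor: V = 5.97∠-158.6° V = -5.558 - j2.178 V.
Step 5 — Ohm's law: I = V / Z_total = (-5.558 - j2.178) / (49.3 - j649.6) = 0.002688 - j0.008761 A.
Step 6 — Convert to polar: |I| = 0.009164 A, ∠I = -72.9°.

I = 0.009164∠-72.9° A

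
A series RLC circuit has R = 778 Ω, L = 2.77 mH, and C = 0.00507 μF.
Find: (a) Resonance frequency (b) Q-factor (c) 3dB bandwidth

Step 1 — Resonance: ω₀ = 1/√(LC) = 1/√(0.00277·5.07e-09) = 2.668e+05 rad/s.
Step 2 — f₀ = ω₀/(2π) = 4.247e+04 Hz.
Step 3 — Series Q: Q = ω₀L/R = 2.668e+05·0.00277/778 = 0.9501.
Step 4 — Bandwidth: Δω = ω₀/Q = 2.809e+05 rad/s; BW = Δω/(2π) = 4.47e+04 Hz.

(a) f₀ = 4.247e+04 Hz  (b) Q = 0.9501  (c) BW = 4.47e+04 Hz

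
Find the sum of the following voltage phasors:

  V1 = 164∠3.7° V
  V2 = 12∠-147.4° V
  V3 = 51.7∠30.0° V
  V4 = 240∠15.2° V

Step 1 — Convert each phasor to rectangular form:
  V1 = 164·(cos(3.7°) + j·sin(3.7°)) = 163.7 + j10.58 V
  V2 = 12·(cos(-147.4°) + j·sin(-147.4°)) = -10.11 - j6.465 V
  V3 = 51.7·(cos(30.0°) + j·sin(30.0°)) = 44.77 + j25.85 V
  V4 = 240·(cos(15.2°) + j·sin(15.2°)) = 231.6 + j62.93 V
Step 2 — Sum components: V_total = 429.9 + j92.89 V.
Step 3 — Convert to polar: |V_total| = 439.8 V, ∠V_total = 12.2°.

V_total = 439.8∠12.2° V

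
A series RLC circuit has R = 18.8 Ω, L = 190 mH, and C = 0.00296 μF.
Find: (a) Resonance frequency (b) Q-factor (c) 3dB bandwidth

Step 1 — Resonance condition Im(Z)=0 gives ω₀ = 1/√(LC).
Step 2 — ω₀ = 1/√(0.19·2.96e-09) = 4.217e+04 rad/s.
Step 3 — f₀ = ω₀/(2π) = 6711 Hz.
Step 4 — Series Q: Q = ω₀L/R = 4.217e+04·0.19/18.8 = 426.2.
Step 5 — 3dB bandwidth: Δω = ω₀/Q = 98.95 rad/s; BW = Δω/(2π) = 15.75 Hz.

(a) f₀ = 6711 Hz  (b) Q = 426.2  (c) BW = 15.75 Hz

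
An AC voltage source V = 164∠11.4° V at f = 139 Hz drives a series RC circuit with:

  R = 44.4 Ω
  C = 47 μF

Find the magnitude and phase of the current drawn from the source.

Step 1 — Angular frequency: ω = 2π·f = 2π·139 = 873.4 rad/s.
Step 2 — Component impedances:
  R: Z = R = 44.4 Ω
  C: Z = 1/(jωC) = -j/(ω·C) = 0 - j24.36 Ω
Step 3 — Series combination: Z_total = R + C = 44.4 - j24.36 Ω = 50.64∠-28.8° Ω.
Step 4 — Source phasor: V = 164∠11.4° V = 160.8 + j32.42 V.
Step 5 — Ohm's law: I = V / Z_total = (160.8 + j32.42) / (44.4 - j24.36) = 2.475 + j2.088 A.
Step 6 — Convert to polar: |I| = 3.238 A, ∠I = 40.2°.

I = 3.238∠40.2° A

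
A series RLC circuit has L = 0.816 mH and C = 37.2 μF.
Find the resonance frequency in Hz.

Step 1 — Resonance condition Im(Z)=0 gives ω₀ = 1/√(LC).
Step 2 — ω₀ = 1/√(0.000816·3.72e-05) = 5740 rad/s.
Step 3 — f₀ = ω₀/(2π) = 913.5 Hz.

f₀ = 913.5 Hz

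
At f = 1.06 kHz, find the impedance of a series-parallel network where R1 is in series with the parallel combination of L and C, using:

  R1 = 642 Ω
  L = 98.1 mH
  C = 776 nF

Step 1 — Angular frequency: ω = 2π·f = 2π·1060 = 6660 rad/s.
Step 2 — Component impedances:
  R1: Z = R = 642 Ω
  L: Z = jωL = j·6660·0.0981 = 0 + j653.4 Ω
  C: Z = 1/(jωC) = -j/(ω·C) = 0 - j193.5 Ω
Step 3 — Parallel branch: L || C = 1/(1/L + 1/C) = 0 - j274.9 Ω.
Step 4 — Series with R1: Z_total = R1 + (L || C) = 642 - j274.9 Ω = 698.4∠-23.2° Ω.

Z = 642 - j274.9 Ω = 698.4∠-23.2° Ω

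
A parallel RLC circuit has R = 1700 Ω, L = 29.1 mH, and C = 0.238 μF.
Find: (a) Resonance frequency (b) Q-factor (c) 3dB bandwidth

Step 1 — Resonance: ω₀ = 1/√(LC) = 1/√(0.0291·2.38e-07) = 1.202e+04 rad/s.
Step 2 — f₀ = ω₀/(2π) = 1912 Hz.
Step 3 — Parallel Q: Q = R/(ω₀L) = 1700/(1.202e+04·0.0291) = 4.862.
Step 4 — Bandwidth: Δω = ω₀/Q = 2472 rad/s; BW = Δω/(2π) = 393.4 Hz.

(a) f₀ = 1912 Hz  (b) Q = 4.862  (c) BW = 393.4 Hz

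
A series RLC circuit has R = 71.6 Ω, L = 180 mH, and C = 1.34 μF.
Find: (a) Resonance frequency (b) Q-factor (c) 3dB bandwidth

Step 1 — Resonance: ω₀ = 1/√(LC) = 1/√(0.18·1.34e-06) = 2036 rad/s.
Step 2 — f₀ = ω₀/(2π) = 324.1 Hz.
Step 3 — Series Q: Q = ω₀L/R = 2036·0.18/71.6 = 5.119.
Step 4 — Bandwidth: Δω = ω₀/Q = 397.8 rad/s; BW = Δω/(2π) = 63.31 Hz.

(a) f₀ = 324.1 Hz  (b) Q = 5.119  (c) BW = 63.31 Hz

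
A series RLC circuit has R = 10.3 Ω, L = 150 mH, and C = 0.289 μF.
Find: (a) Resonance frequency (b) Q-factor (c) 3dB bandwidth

Step 1 — Resonance: ω₀ = 1/√(LC) = 1/√(0.15·2.89e-07) = 4803 rad/s.
Step 2 — f₀ = ω₀/(2π) = 764.4 Hz.
Step 3 — Series Q: Q = ω₀L/R = 4803·0.15/10.3 = 69.95.
Step 4 — Bandwidth: Δω = ω₀/Q = 68.67 rad/s; BW = Δω/(2π) = 10.93 Hz.

(a) f₀ = 764.4 Hz  (b) Q = 69.95  (c) BW = 10.93 Hz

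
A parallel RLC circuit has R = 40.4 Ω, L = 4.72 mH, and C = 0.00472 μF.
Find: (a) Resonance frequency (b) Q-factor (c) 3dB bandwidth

Step 1 — Resonance: ω₀ = 1/√(LC) = 1/√(0.00472·4.72e-09) = 2.119e+05 rad/s.
Step 2 — f₀ = ω₀/(2π) = 3.372e+04 Hz.
Step 3 — Parallel Q: Q = R/(ω₀L) = 40.4/(2.119e+05·0.00472) = 0.0404.
Step 4 — Bandwidth: Δω = ω₀/Q = 5.244e+06 rad/s; BW = Δω/(2π) = 8.346e+05 Hz.

(a) f₀ = 3.372e+04 Hz  (b) Q = 0.0404  (c) BW = 8.346e+05 Hz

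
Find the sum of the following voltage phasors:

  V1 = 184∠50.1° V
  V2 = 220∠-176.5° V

Step 1 — Convert each phasor to rectangular form:
  V1 = 184·(cos(50.1°) + j·sin(50.1°)) = 118 + j141.2 V
  V2 = 220·(cos(-176.5°) + j·sin(-176.5°)) = -219.6 - j13.43 V
Step 2 — Sum components: V_total = -101.6 + j127.7 V.
Step 3 — Convert to polar: |V_total| = 163.2 V, ∠V_total = 128.5°.

V_total = 163.2∠128.5° V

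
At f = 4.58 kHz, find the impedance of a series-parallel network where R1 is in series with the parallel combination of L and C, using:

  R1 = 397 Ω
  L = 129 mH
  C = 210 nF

Step 1 — Angular frequency: ω = 2π·f = 2π·4580 = 2.878e+04 rad/s.
Step 2 — Component impedances:
  R1: Z = R = 397 Ω
  L: Z = jωL = j·2.878e+04·0.129 = 0 + j3712 Ω
  C: Z = 1/(jωC) = -j/(ω·C) = 0 - j165.5 Ω
Step 3 — Parallel branch: L || C = 1/(1/L + 1/C) = 0 - j173.2 Ω.
Step 4 — Series with R1: Z_total = R1 + (L || C) = 397 - j173.2 Ω = 433.1∠-23.6° Ω.

Z = 397 - j173.2 Ω = 433.1∠-23.6° Ω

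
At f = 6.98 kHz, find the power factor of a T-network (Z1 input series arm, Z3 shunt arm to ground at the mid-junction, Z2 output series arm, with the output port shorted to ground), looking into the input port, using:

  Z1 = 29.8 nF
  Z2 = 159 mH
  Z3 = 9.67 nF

Step 1 — Angular frequency: ω = 2π·f = 2π·6980 = 4.386e+04 rad/s.
Step 2 — Component impedances:
  Z1: Z = 1/(jωC) = -j/(ω·C) = 0 - j765.2 Ω
  Z2: Z = jωL = j·4.386e+04·0.159 = 0 + j6973 Ω
  Z3: Z = 1/(jωC) = -j/(ω·C) = 0 - j2358 Ω
Step 3 — With the output port shorted to ground, the output series arm Z2 runs from the junction to ground; the shunt arm Z3 also runs from the junction to ground. They appear in parallel: Z3 || Z2 = 0 - j3563 Ω.
Step 4 — Series with input arm Z1: Z_in = Z1 + (Z3 || Z2) = 0 - j4328 Ω = 4328∠-90.0° Ω.
Step 5 — Power factor: PF = cos(φ) = Re(Z)/|Z| = 0/4328 = 0.
Step 6 — Type: Im(Z) = -4328 ⇒ leading (phase φ = -90.0°).

PF = 0 (leading, φ = -90.0°)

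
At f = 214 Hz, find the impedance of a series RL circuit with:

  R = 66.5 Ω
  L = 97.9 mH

Step 1 — Angular frequency: ω = 2π·f = 2π·214 = 1345 rad/s.
Step 2 — Component impedances:
  R: Z = R = 66.5 Ω
  L: Z = jωL = j·1345·0.0979 = 0 + j131.6 Ω
Step 3 — Series combination: Z_total = R + L = 66.5 + j131.6 Ω = 147.5∠63.2° Ω.

Z = 66.5 + j131.6 Ω = 147.5∠63.2° Ω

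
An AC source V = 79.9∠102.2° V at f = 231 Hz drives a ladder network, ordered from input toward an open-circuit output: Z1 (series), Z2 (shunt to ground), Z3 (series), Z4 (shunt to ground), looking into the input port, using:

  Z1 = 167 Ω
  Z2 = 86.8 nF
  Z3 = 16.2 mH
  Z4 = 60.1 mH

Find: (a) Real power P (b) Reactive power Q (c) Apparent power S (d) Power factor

Step 1 — Angular frequency: ω = 2π·f = 2π·231 = 1451 rad/s.
Step 2 — Component impedances:
  Z1: Z = R = 167 Ω
  Z2: Z = 1/(jωC) = -j/(ω·C) = 0 - j7938 Ω
  Z3: Z = jωL = j·1451·0.0162 = 0 + j23.51 Ω
  Z4: Z = jωL = j·1451·0.0601 = 0 + j87.23 Ω
Step 3 — Ladder network (open output): work backward from the far end, alternating series and parallel combinations. Z_in = 167 + j112.3 Ω = 201.3∠33.9° Ω.
Step 4 — Source phasor: V = 79.9∠102.2° V = -16.88 + j78.1 V.
Step 5 — Current: I = V / Z = 0.1469 + j0.3688 A = 0.397∠68.3° A.
Step 6 — Complex power: S = V·I* = 26.32 + j17.7 VA.
Step 7 — Real power: P = Re(S) = 26.32 W.
Step 8 — Reactive power: Q = Im(S) = 17.7 VAR.
Step 9 — Apparent power: |S| = 31.72 VA.
Step 10 — Power factor: PF = P/|S| = 0.8298 (lagging).

(a) P = 26.32 W  (b) Q = 17.7 VAR  (c) S = 31.72 VA  (d) PF = 0.8298 (lagging)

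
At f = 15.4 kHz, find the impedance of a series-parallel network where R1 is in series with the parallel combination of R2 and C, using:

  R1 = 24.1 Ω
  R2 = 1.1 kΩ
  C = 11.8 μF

Step 1 — Angular frequency: ω = 2π·f = 2π·1.54e+04 = 9.676e+04 rad/s.
Step 2 — Component impedances:
  R1: Z = R = 24.1 Ω
  R2: Z = R = 1100 Ω
  C: Z = 1/(jωC) = -j/(ω·C) = 0 - j0.8758 Ω
Step 3 — Parallel branch: R2 || C = 1/(1/R2 + 1/C) = 0.0006973 - j0.8758 Ω.
Step 4 — Series with R1: Z_total = R1 + (R2 || C) = 24.1 - j0.8758 Ω = 24.12∠-2.1° Ω.

Z = 24.1 - j0.8758 Ω = 24.12∠-2.1° Ω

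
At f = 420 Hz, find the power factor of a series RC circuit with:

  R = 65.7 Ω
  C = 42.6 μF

Step 1 — Angular frequency: ω = 2π·f = 2π·420 = 2639 rad/s.
Step 2 — Component impedances:
  R: Z = R = 65.7 Ω
  C: Z = 1/(jωC) = -j/(ω·C) = 0 - j8.895 Ω
Step 3 — Series combination: Z_total = R + C = 65.7 - j8.895 Ω = 66.3∠-7.7° Ω.
Step 4 — Power factor: PF = cos(φ) = Re(Z)/|Z| = 65.7/66.3 = 0.991.
Step 5 — Type: Im(Z) = -8.895 ⇒ leading (phase φ = -7.7°).

PF = 0.991 (leading, φ = -7.7°)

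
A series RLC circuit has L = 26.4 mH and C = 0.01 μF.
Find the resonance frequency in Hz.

Step 1 — Resonance condition Im(Z)=0 gives ω₀ = 1/√(LC).
Step 2 — ω₀ = 1/√(0.0264·1e-08) = 6.155e+04 rad/s.
Step 3 — f₀ = ω₀/(2π) = 9795 Hz.

f₀ = 9795 Hz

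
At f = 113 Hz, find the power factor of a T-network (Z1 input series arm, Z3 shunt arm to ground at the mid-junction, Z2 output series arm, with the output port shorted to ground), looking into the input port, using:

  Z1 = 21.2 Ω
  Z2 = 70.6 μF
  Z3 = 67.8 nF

Step 1 — Angular frequency: ω = 2π·f = 2π·113 = 710 rad/s.
Step 2 — Component impedances:
  Z1: Z = R = 21.2 Ω
  Z2: Z = 1/(jωC) = -j/(ω·C) = 0 - j19.95 Ω
  Z3: Z = 1/(jωC) = -j/(ω·C) = 0 - j2.077e+04 Ω
Step 3 — With the output port shorted to ground, the output series arm Z2 runs from the junction to ground; the shunt arm Z3 also runs from the junction to ground. They appear in parallel: Z3 || Z2 = 0 - j19.93 Ω.
Step 4 — Series with input arm Z1: Z_in = Z1 + (Z3 || Z2) = 21.2 - j19.93 Ω = 29.1∠-43.2° Ω.
Step 5 — Power factor: PF = cos(φ) = Re(Z)/|Z| = 21.2/29.098 = 0.7286.
Step 6 — Type: Im(Z) = -19.93 ⇒ leading (phase φ = -43.2°).

PF = 0.7286 (leading, φ = -43.2°)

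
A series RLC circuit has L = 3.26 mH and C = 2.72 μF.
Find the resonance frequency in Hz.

Step 1 — Resonance condition Im(Z)=0 gives ω₀ = 1/√(LC).
Step 2 — ω₀ = 1/√(0.00326·2.72e-06) = 1.062e+04 rad/s.
Step 3 — f₀ = ω₀/(2π) = 1690 Hz.

f₀ = 1690 Hz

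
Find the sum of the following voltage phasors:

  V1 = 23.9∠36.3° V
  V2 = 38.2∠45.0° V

Step 1 — Convert each phasor to rectangular form:
  V1 = 23.9·(cos(36.3°) + j·sin(36.3°)) = 19.26 + j14.15 V
  V2 = 38.2·(cos(45.0°) + j·sin(45.0°)) = 27.01 + j27.01 V
Step 2 — Sum components: V_total = 46.27 + j41.16 V.
Step 3 — Convert to polar: |V_total| = 61.93 V, ∠V_total = 41.7°.

V_total = 61.93∠41.7° V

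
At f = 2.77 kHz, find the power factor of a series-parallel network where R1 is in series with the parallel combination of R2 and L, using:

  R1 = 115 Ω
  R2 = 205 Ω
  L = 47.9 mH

Step 1 — Angular frequency: ω = 2π·f = 2π·2770 = 1.74e+04 rad/s.
Step 2 — Component impedances:
  R1: Z = R = 115 Ω
  R2: Z = R = 205 Ω
  L: Z = jωL = j·1.74e+04·0.0479 = 0 + j833.7 Ω
Step 3 — Parallel branch: R2 || L = 1/(1/R2 + 1/L) = 193.3 + j47.54 Ω.
Step 4 — Series with R1: Z_total = R1 + (R2 || L) = 308.3 + j47.54 Ω = 312∠8.8° Ω.
Step 5 — Power factor: PF = cos(φ) = Re(Z)/|Z| = 308.31/311.95 = 0.9883.
Step 6 — Type: Im(Z) = 47.54 ⇒ lagging (phase φ = 8.8°).

PF = 0.9883 (lagging, φ = 8.8°)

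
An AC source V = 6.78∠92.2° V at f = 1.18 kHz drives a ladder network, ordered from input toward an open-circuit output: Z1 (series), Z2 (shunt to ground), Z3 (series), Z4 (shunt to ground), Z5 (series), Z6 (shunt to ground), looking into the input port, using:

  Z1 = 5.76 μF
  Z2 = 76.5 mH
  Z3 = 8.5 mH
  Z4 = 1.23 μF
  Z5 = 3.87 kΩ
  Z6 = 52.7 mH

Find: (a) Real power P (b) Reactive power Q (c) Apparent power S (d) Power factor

Step 1 — Angular frequency: ω = 2π·f = 2π·1180 = 7414 rad/s.
Step 2 — Component impedances:
  Z1: Z = 1/(jωC) = -j/(ω·C) = 0 - j23.42 Ω
  Z2: Z = jωL = j·7414·0.0765 = 0 + j567.2 Ω
  Z3: Z = jωL = j·7414·0.0085 = 0 + j63.02 Ω
  Z4: Z = 1/(jωC) = -j/(ω·C) = 0 - j109.7 Ω
  Z5: Z = R = 3870 Ω
  Z6: Z = jωL = j·7414·0.0527 = 0 + j390.7 Ω
Step 3 — Ladder network (open output): work backward from the far end, alternating series and parallel combinations. Z_in = 3.672 - j74.47 Ω = 74.57∠-87.2° Ω.
Step 4 — Source phasor: V = 6.78∠92.2° V = -0.2603 + j6.775 V.
Step 5 — Current: I = V / Z = -0.09092 + j0.0009887 A = 0.09093∠179.4° A.
Step 6 — Complex power: S = V·I* = 0.03036 - j0.6157 VA.
Step 7 — Real power: P = Re(S) = 0.03036 W.
Step 8 — Reactive power: Q = Im(S) = -0.6157 VAR.
Step 9 — Apparent power: |S| = 0.6165 VA.
Step 10 — Power factor: PF = P/|S| = 0.04925 (leading).

(a) P = 0.03036 W  (b) Q = -0.6157 VAR  (c) S = 0.6165 VA  (d) PF = 0.04925 (leading)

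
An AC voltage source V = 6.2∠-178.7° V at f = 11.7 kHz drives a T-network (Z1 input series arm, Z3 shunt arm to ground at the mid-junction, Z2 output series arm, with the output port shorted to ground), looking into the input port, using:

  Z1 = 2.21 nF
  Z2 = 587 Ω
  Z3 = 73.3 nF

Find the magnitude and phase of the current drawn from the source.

Step 1 — Angular frequency: ω = 2π·f = 2π·1.17e+04 = 7.351e+04 rad/s.
Step 2 — Component impedances:
  Z1: Z = 1/(jωC) = -j/(ω·C) = 0 - j6155 Ω
  Z2: Z = R = 587 Ω
  Z3: Z = 1/(jωC) = -j/(ω·C) = 0 - j185.6 Ω
Step 3 — With the output port shorted to ground, the output series arm Z2 runs from the junction to ground; the shunt arm Z3 also runs from the junction to ground. They appear in parallel: Z3 || Z2 = 53.34 - j168.7 Ω.
Step 4 — Series with input arm Z1: Z_in = Z1 + (Z3 || Z2) = 53.34 - j6324 Ω = 6324∠-89.5° Ω.
Step 5 — Source phasor: V = 6.2∠-178.7° V = -6.198 - j0.1407 V.
Step 6 — Ohm's law: I = V / Z_total = (-6.198 - j0.1407) / (53.34 - j6324) = 1.397e-05 - j0.0009803 A.
Step 7 — Convert to polar: |I| = 0.0009804 A, ∠I = -89.2°.

I = 0.0009804∠-89.2° A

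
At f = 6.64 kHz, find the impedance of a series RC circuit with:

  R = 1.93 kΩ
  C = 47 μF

Step 1 — Angular frequency: ω = 2π·f = 2π·6640 = 4.172e+04 rad/s.
Step 2 — Component impedances:
  R: Z = R = 1930 Ω
  C: Z = 1/(jωC) = -j/(ω·C) = 0 - j0.51 Ω
Step 3 — Series combination: Z_total = R + C = 1930 - j0.51 Ω = 1930∠-0.0° Ω.

Z = 1930 - j0.51 Ω = 1930∠-0.0° Ω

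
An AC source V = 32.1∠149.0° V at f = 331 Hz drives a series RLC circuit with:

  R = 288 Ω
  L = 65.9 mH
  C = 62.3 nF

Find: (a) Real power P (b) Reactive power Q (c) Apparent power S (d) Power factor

Step 1 — Angular frequency: ω = 2π·f = 2π·331 = 2080 rad/s.
Step 2 — Component impedances:
  R: Z = R = 288 Ω
  L: Z = jωL = j·2080·0.0659 = 0 + j137.1 Ω
  C: Z = 1/(jωC) = -j/(ω·C) = 0 - j7718 Ω
Step 3 — Series combination: Z_total = R + L + C = 288 - j7581 Ω = 7586∠-87.8° Ω.
Step 4 — Source phasor: V = 32.1∠149.0° V = -27.52 + j16.53 V.
Step 5 — Current: I = V / Z = -0.002315 - j0.003542 A = 0.004231∠-123.2° A.
Step 6 — Complex power: S = V·I* = 0.005156 - j0.1357 VA.
Step 7 — Real power: P = Re(S) = 0.005156 W.
Step 8 — Reactive power: Q = Im(S) = -0.1357 VAR.
Step 9 — Apparent power: |S| = 0.1358 VA.
Step 10 — Power factor: PF = P/|S| = 0.03796 (leading).

(a) P = 0.005156 W  (b) Q = -0.1357 VAR  (c) S = 0.1358 VA  (d) PF = 0.03796 (leading)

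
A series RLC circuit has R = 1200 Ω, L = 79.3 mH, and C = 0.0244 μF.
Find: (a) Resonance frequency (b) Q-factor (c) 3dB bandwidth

Step 1 — Resonance: ω₀ = 1/√(LC) = 1/√(0.0793·2.44e-08) = 2.273e+04 rad/s.
Step 2 — f₀ = ω₀/(2π) = 3618 Hz.
Step 3 — Series Q: Q = ω₀L/R = 2.273e+04·0.0793/1200 = 1.502.
Step 4 — Bandwidth: Δω = ω₀/Q = 1.513e+04 rad/s; BW = Δω/(2π) = 2408 Hz.

(a) f₀ = 3618 Hz  (b) Q = 1.502  (c) BW = 2408 Hz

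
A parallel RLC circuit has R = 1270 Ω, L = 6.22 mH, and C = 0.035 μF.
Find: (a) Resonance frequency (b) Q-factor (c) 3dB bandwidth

Step 1 — Resonance: ω₀ = 1/√(LC) = 1/√(0.00622·3.5e-08) = 6.778e+04 rad/s.
Step 2 — f₀ = ω₀/(2π) = 1.079e+04 Hz.
Step 3 — Parallel Q: Q = R/(ω₀L) = 1270/(6.778e+04·0.00622) = 3.013.
Step 4 — Bandwidth: Δω = ω₀/Q = 2.25e+04 rad/s; BW = Δω/(2π) = 3581 Hz.

(a) f₀ = 1.079e+04 Hz  (b) Q = 3.013  (c) BW = 3581 Hz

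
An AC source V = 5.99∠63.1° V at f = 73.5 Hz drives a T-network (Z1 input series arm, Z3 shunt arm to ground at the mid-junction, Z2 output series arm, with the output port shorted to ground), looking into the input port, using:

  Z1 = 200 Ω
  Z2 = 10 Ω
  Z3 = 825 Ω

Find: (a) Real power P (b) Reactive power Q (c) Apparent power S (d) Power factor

Step 1 — Angular frequency: ω = 2π·f = 2π·73.5 = 461.8 rad/s.
Step 2 — Component impedances:
  Z1: Z = R = 200 Ω
  Z2: Z = R = 10 Ω
  Z3: Z = R = 825 Ω
Step 3 — With the output port shorted to ground, the output series arm Z2 runs from the junction to ground; the shunt arm Z3 also runs from the junction to ground. They appear in parallel: Z3 || Z2 = 9.88 Ω.
Step 4 — Series with input arm Z1: Z_in = Z1 + (Z3 || Z2) = 209.9 Ω = 209.9∠0.0° Ω.
Step 5 — Source phasor: V = 5.99∠63.1° V = 2.71 + j5.342 V.
Step 6 — Current: I = V / Z = 0.01291 + j0.02545 A = 0.02854∠63.1° A.
Step 7 — Complex power: S = V·I* = 0.171 VA.
Step 8 — Real power: P = Re(S) = 0.171 W.
Step 9 — Reactive power: Q = Im(S) = 0 VAR.
Step 10 — Apparent power: |S| = 0.171 VA.
Step 11 — Power factor: PF = P/|S| = 1 (unity).

(a) P = 0.171 W  (b) Q = 0 VAR  (c) S = 0.171 VA  (d) PF = 1 (unity)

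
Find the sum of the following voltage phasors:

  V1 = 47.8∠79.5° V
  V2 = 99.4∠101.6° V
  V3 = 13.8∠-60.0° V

Step 1 — Convert each phasor to rectangular form:
  V1 = 47.8·(cos(79.5°) + j·sin(79.5°)) = 8.711 + j47 V
  V2 = 99.4·(cos(101.6°) + j·sin(101.6°)) = -19.99 + j97.37 V
  V3 = 13.8·(cos(-60.0°) + j·sin(-60.0°)) = 6.9 - j11.95 V
Step 2 — Sum components: V_total = -4.376 + j132.4 V.
Step 3 — Convert to polar: |V_total| = 132.5 V, ∠V_total = 91.9°.

V_total = 132.5∠91.9° V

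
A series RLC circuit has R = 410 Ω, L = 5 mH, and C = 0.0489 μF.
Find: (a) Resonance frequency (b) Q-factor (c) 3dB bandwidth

Step 1 — Resonance: ω₀ = 1/√(LC) = 1/√(0.005·4.89e-08) = 6.395e+04 rad/s.
Step 2 — f₀ = ω₀/(2π) = 1.018e+04 Hz.
Step 3 — Series Q: Q = ω₀L/R = 6.395e+04·0.005/410 = 0.7799.
Step 4 — Bandwidth: Δω = ω₀/Q = 8.2e+04 rad/s; BW = Δω/(2π) = 1.305e+04 Hz.

(a) f₀ = 1.018e+04 Hz  (b) Q = 0.7799  (c) BW = 1.305e+04 Hz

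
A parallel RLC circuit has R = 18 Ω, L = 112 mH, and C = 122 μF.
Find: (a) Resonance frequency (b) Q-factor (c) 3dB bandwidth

Step 1 — Resonance: ω₀ = 1/√(LC) = 1/√(0.112·0.000122) = 270.5 rad/s.
Step 2 — f₀ = ω₀/(2π) = 43.06 Hz.
Step 3 — Parallel Q: Q = R/(ω₀L) = 18/(270.5·0.112) = 0.5941.
Step 4 — Bandwidth: Δω = ω₀/Q = 455.4 rad/s; BW = Δω/(2π) = 72.47 Hz.

(a) f₀ = 43.06 Hz  (b) Q = 0.5941  (c) BW = 72.47 Hz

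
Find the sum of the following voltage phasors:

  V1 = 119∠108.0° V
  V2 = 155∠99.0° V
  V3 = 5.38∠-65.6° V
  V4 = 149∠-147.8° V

Step 1 — Convert each phasor to rectangular form:
  V1 = 119·(cos(108.0°) + j·sin(108.0°)) = -36.77 + j113.2 V
  V2 = 155·(cos(99.0°) + j·sin(99.0°)) = -24.25 + j153.1 V
  V3 = 5.38·(cos(-65.6°) + j·sin(-65.6°)) = 2.223 - j4.899 V
  V4 = 149·(cos(-147.8°) + j·sin(-147.8°)) = -126.1 - j79.4 V
Step 2 — Sum components: V_total = -184.9 + j182 V.
Step 3 — Convert to polar: |V_total| = 259.4 V, ∠V_total = 135.5°.

V_total = 259.4∠135.5° V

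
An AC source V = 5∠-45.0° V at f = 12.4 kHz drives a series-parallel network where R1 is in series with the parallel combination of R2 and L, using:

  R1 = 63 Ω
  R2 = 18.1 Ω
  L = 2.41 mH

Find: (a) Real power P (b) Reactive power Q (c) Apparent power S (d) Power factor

Step 1 — Angular frequency: ω = 2π·f = 2π·1.24e+04 = 7.791e+04 rad/s.
Step 2 — Component impedances:
  R1: Z = R = 63 Ω
  R2: Z = R = 18.1 Ω
  L: Z = jωL = j·7.791e+04·0.00241 = 0 + j187.8 Ω
Step 3 — Parallel branch: R2 || L = 1/(1/R2 + 1/L) = 17.93 + j1.729 Ω.
Step 4 — Series with R1: Z_total = R1 + (R2 || L) = 80.93 + j1.729 Ω = 80.95∠1.2° Ω.
Step 5 — Source phasor: V = 5∠-45.0° V = 3.536 - j3.536 V.
Step 6 — Current: I = V / Z = 0.04273 - j0.0446 A = 0.06177∠-46.2° A.
Step 7 — Complex power: S = V·I* = 0.3088 + j0.006595 VA.
Step 8 — Real power: P = Re(S) = 0.3088 W.
Step 9 — Reactive power: Q = Im(S) = 0.006595 VAR.
Step 10 — Apparent power: |S| = 0.3088 VA.
Step 11 — Power factor: PF = P/|S| = 0.9998 (lagging).

(a) P = 0.3088 W  (b) Q = 0.006595 VAR  (c) S = 0.3088 VA  (d) PF = 0.9998 (lagging)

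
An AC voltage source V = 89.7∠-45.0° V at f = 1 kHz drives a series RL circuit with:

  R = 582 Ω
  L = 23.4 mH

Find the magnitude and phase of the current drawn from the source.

Step 1 — Angular frequency: ω = 2π·f = 2π·1000 = 6283 rad/s.
Step 2 — Component impedances:
  R: Z = R = 582 Ω
  L: Z = jωL = j·6283·0.0234 = 0 + j147 Ω
Step 3 — Series combination: Z_total = R + L = 582 + j147 Ω = 600.3∠14.2° Ω.
Step 4 — Source phasor: V = 89.7∠-45.0° V = 63.43 - j63.43 V.
Step 5 — Ohm's law: I = V / Z_total = (63.43 - j63.43) / (582 + j147) = 0.07656 - j0.1283 A.
Step 6 — Convert to polar: |I| = 0.1494 A, ∠I = -59.2°.

I = 0.1494∠-59.2° A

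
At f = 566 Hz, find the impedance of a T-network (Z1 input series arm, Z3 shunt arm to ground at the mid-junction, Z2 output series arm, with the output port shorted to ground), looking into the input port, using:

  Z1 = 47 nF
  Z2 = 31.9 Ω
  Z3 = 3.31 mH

Step 1 — Angular frequency: ω = 2π·f = 2π·566 = 3556 rad/s.
Step 2 — Component impedances:
  Z1: Z = 1/(jωC) = -j/(ω·C) = 0 - j5983 Ω
  Z2: Z = R = 31.9 Ω
  Z3: Z = jωL = j·3556·0.00331 = 0 + j11.77 Ω
Step 3 — With the output port shorted to ground, the output series arm Z2 runs from the junction to ground; the shunt arm Z3 also runs from the junction to ground. They appear in parallel: Z3 || Z2 = 3.823 + j10.36 Ω.
Step 4 — Series with input arm Z1: Z_in = Z1 + (Z3 || Z2) = 3.823 - j5972 Ω = 5972∠-90.0° Ω.

Z = 3.823 - j5972 Ω = 5972∠-90.0° Ω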